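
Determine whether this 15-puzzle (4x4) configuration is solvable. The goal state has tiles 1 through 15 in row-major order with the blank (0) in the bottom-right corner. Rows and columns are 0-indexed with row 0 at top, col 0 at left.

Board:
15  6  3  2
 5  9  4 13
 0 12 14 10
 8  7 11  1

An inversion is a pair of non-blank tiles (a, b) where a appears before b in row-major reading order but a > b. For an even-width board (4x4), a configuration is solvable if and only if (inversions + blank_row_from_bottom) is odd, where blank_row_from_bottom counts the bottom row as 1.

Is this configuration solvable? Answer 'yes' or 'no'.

Inversions: 52
Blank is in row 2 (0-indexed from top), which is row 2 counting from the bottom (bottom = 1).
52 + 2 = 54, which is even, so the puzzle is not solvable.

Answer: no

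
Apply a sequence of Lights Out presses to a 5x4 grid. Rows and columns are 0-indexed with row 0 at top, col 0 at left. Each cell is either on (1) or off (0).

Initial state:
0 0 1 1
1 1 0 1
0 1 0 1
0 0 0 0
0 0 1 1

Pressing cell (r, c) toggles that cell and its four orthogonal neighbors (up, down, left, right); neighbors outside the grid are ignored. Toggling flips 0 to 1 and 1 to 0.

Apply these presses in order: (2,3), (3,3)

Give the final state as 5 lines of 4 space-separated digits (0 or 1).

After press 1 at (2,3):
0 0 1 1
1 1 0 0
0 1 1 0
0 0 0 1
0 0 1 1

After press 2 at (3,3):
0 0 1 1
1 1 0 0
0 1 1 1
0 0 1 0
0 0 1 0

Answer: 0 0 1 1
1 1 0 0
0 1 1 1
0 0 1 0
0 0 1 0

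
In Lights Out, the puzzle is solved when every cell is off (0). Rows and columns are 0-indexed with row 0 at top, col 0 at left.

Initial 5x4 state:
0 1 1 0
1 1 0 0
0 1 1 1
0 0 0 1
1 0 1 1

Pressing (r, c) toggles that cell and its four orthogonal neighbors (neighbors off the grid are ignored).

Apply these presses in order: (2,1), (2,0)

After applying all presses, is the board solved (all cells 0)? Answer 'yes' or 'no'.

Answer: no

Derivation:
After press 1 at (2,1):
0 1 1 0
1 0 0 0
1 0 0 1
0 1 0 1
1 0 1 1

After press 2 at (2,0):
0 1 1 0
0 0 0 0
0 1 0 1
1 1 0 1
1 0 1 1

Lights still on: 10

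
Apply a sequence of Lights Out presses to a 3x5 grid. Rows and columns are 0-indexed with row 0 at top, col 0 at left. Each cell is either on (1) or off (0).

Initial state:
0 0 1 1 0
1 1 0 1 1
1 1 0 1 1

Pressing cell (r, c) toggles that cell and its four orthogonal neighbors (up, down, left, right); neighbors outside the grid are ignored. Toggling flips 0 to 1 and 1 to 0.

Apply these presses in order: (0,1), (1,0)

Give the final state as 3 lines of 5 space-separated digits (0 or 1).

Answer: 0 1 0 1 0
0 1 0 1 1
0 1 0 1 1

Derivation:
After press 1 at (0,1):
1 1 0 1 0
1 0 0 1 1
1 1 0 1 1

After press 2 at (1,0):
0 1 0 1 0
0 1 0 1 1
0 1 0 1 1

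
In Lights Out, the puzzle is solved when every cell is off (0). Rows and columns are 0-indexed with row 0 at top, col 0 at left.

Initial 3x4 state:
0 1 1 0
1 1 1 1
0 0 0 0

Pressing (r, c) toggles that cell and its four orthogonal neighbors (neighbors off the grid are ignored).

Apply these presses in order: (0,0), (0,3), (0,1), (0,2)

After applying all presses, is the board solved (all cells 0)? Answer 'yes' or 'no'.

After press 1 at (0,0):
1 0 1 0
0 1 1 1
0 0 0 0

After press 2 at (0,3):
1 0 0 1
0 1 1 0
0 0 0 0

After press 3 at (0,1):
0 1 1 1
0 0 1 0
0 0 0 0

After press 4 at (0,2):
0 0 0 0
0 0 0 0
0 0 0 0

Lights still on: 0

Answer: yes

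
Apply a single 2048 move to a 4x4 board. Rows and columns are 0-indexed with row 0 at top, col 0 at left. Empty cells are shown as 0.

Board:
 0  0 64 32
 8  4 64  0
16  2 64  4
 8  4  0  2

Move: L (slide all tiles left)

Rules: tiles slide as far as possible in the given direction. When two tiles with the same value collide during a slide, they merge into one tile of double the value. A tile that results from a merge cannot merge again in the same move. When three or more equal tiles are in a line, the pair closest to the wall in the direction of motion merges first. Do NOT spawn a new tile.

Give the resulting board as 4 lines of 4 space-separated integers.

Answer: 64 32  0  0
 8  4 64  0
16  2 64  4
 8  4  2  0

Derivation:
Slide left:
row 0: [0, 0, 64, 32] -> [64, 32, 0, 0]
row 1: [8, 4, 64, 0] -> [8, 4, 64, 0]
row 2: [16, 2, 64, 4] -> [16, 2, 64, 4]
row 3: [8, 4, 0, 2] -> [8, 4, 2, 0]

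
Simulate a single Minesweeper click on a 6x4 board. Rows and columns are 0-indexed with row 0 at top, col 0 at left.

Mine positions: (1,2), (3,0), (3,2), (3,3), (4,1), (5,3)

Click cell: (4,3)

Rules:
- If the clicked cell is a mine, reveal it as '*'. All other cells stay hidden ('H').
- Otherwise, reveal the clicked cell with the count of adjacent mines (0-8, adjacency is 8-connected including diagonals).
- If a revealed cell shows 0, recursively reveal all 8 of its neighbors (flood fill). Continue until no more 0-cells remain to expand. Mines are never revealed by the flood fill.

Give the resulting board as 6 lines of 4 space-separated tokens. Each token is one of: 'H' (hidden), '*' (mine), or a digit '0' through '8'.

H H H H
H H H H
H H H H
H H H H
H H H 3
H H H H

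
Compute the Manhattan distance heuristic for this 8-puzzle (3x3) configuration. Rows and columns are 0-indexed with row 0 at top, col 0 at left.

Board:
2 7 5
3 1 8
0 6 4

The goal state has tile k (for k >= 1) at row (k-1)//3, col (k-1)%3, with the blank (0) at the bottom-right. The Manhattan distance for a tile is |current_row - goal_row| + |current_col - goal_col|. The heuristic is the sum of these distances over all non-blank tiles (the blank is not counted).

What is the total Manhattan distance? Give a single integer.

Tile 2: (0,0)->(0,1) = 1
Tile 7: (0,1)->(2,0) = 3
Tile 5: (0,2)->(1,1) = 2
Tile 3: (1,0)->(0,2) = 3
Tile 1: (1,1)->(0,0) = 2
Tile 8: (1,2)->(2,1) = 2
Tile 6: (2,1)->(1,2) = 2
Tile 4: (2,2)->(1,0) = 3
Sum: 1 + 3 + 2 + 3 + 2 + 2 + 2 + 3 = 18

Answer: 18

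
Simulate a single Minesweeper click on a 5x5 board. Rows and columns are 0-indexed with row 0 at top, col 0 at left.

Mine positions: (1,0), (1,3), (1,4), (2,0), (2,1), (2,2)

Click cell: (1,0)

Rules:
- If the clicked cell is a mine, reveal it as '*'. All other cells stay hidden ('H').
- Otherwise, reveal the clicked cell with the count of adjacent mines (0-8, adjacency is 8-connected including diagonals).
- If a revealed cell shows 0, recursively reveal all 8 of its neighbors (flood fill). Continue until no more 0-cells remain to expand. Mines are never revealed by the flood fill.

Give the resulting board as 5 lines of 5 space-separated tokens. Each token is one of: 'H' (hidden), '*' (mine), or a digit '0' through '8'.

H H H H H
* H H H H
H H H H H
H H H H H
H H H H H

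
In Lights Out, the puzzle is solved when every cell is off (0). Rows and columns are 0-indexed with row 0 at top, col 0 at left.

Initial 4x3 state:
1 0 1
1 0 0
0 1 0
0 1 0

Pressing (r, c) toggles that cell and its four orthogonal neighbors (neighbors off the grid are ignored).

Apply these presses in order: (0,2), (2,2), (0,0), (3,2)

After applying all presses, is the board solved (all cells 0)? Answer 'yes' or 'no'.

After press 1 at (0,2):
1 1 0
1 0 1
0 1 0
0 1 0

After press 2 at (2,2):
1 1 0
1 0 0
0 0 1
0 1 1

After press 3 at (0,0):
0 0 0
0 0 0
0 0 1
0 1 1

After press 4 at (3,2):
0 0 0
0 0 0
0 0 0
0 0 0

Lights still on: 0

Answer: yes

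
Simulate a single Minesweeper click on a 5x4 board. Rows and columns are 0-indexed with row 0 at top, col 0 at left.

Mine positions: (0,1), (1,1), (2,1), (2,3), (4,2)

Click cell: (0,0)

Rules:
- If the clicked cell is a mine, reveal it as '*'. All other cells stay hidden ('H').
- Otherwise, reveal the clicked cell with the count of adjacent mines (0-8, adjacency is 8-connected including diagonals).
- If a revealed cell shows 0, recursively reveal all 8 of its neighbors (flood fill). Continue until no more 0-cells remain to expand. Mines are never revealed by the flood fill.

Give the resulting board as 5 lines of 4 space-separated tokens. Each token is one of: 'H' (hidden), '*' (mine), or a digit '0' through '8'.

2 H H H
H H H H
H H H H
H H H H
H H H H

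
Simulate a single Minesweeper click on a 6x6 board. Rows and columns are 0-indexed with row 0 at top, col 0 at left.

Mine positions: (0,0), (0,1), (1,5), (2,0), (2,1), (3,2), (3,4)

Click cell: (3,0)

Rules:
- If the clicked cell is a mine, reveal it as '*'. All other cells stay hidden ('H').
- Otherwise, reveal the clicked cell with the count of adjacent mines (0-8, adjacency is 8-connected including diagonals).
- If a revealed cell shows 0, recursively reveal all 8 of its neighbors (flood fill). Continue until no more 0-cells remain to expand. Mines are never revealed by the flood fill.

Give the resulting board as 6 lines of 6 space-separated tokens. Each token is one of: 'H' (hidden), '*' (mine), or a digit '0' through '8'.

H H H H H H
H H H H H H
H H H H H H
2 H H H H H
H H H H H H
H H H H H H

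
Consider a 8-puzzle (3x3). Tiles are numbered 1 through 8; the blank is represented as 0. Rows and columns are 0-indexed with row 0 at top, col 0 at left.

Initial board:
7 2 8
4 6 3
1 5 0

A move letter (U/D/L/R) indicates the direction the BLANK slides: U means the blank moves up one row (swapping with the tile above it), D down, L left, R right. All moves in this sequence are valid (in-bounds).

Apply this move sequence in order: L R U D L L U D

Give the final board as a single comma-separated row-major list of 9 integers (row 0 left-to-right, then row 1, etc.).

Answer: 7, 2, 8, 4, 6, 3, 0, 1, 5

Derivation:
After move 1 (L):
7 2 8
4 6 3
1 0 5

After move 2 (R):
7 2 8
4 6 3
1 5 0

After move 3 (U):
7 2 8
4 6 0
1 5 3

After move 4 (D):
7 2 8
4 6 3
1 5 0

After move 5 (L):
7 2 8
4 6 3
1 0 5

After move 6 (L):
7 2 8
4 6 3
0 1 5

After move 7 (U):
7 2 8
0 6 3
4 1 5

After move 8 (D):
7 2 8
4 6 3
0 1 5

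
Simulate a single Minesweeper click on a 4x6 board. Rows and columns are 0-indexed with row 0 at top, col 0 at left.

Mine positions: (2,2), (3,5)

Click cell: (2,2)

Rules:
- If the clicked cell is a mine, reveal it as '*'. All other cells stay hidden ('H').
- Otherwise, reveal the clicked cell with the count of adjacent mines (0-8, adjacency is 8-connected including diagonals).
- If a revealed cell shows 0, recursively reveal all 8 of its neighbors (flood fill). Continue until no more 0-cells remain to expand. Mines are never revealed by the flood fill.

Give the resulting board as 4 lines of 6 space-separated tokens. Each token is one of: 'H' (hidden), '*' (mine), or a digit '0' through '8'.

H H H H H H
H H H H H H
H H * H H H
H H H H H H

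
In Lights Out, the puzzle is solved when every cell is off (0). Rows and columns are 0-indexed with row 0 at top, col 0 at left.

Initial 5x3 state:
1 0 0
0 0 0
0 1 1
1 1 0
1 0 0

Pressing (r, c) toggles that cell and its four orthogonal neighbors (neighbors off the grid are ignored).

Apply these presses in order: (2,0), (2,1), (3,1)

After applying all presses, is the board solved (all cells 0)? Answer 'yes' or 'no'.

Answer: no

Derivation:
After press 1 at (2,0):
1 0 0
1 0 0
1 0 1
0 1 0
1 0 0

After press 2 at (2,1):
1 0 0
1 1 0
0 1 0
0 0 0
1 0 0

After press 3 at (3,1):
1 0 0
1 1 0
0 0 0
1 1 1
1 1 0

Lights still on: 8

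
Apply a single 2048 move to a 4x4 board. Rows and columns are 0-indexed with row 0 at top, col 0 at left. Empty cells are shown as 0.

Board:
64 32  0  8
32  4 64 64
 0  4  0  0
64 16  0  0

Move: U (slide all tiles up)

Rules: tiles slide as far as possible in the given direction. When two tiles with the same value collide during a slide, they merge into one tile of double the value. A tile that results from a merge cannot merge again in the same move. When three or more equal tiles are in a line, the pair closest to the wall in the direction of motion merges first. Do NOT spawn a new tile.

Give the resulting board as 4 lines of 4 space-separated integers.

Slide up:
col 0: [64, 32, 0, 64] -> [64, 32, 64, 0]
col 1: [32, 4, 4, 16] -> [32, 8, 16, 0]
col 2: [0, 64, 0, 0] -> [64, 0, 0, 0]
col 3: [8, 64, 0, 0] -> [8, 64, 0, 0]

Answer: 64 32 64  8
32  8  0 64
64 16  0  0
 0  0  0  0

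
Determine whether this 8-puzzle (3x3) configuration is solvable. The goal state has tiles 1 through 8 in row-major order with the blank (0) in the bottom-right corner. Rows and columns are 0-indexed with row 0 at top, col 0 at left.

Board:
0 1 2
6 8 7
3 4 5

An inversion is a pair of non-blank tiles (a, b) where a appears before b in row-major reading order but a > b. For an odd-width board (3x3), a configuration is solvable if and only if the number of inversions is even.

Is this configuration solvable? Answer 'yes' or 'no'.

Answer: yes

Derivation:
Inversions (pairs i<j in row-major order where tile[i] > tile[j] > 0): 10
10 is even, so the puzzle is solvable.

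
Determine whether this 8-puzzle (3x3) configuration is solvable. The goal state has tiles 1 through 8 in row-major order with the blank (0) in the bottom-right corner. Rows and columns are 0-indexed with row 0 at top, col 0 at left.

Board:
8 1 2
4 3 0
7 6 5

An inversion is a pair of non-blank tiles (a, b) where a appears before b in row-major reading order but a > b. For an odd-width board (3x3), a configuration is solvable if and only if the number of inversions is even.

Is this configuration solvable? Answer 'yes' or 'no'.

Inversions (pairs i<j in row-major order where tile[i] > tile[j] > 0): 11
11 is odd, so the puzzle is not solvable.

Answer: no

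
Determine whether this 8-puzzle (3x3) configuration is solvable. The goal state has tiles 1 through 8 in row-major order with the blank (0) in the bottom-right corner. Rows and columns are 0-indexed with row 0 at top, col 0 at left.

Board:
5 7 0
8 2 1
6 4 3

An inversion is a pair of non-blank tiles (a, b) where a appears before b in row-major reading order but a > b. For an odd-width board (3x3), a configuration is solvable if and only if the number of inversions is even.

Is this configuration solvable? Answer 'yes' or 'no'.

Answer: yes

Derivation:
Inversions (pairs i<j in row-major order where tile[i] > tile[j] > 0): 18
18 is even, so the puzzle is solvable.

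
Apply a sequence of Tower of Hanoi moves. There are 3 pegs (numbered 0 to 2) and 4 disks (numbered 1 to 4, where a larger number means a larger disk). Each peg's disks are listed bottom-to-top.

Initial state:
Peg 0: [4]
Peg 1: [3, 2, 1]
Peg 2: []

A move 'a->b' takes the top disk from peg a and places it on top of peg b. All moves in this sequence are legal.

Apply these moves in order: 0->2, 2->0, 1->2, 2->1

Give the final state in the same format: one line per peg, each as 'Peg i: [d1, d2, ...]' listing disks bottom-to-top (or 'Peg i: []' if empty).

After move 1 (0->2):
Peg 0: []
Peg 1: [3, 2, 1]
Peg 2: [4]

After move 2 (2->0):
Peg 0: [4]
Peg 1: [3, 2, 1]
Peg 2: []

After move 3 (1->2):
Peg 0: [4]
Peg 1: [3, 2]
Peg 2: [1]

After move 4 (2->1):
Peg 0: [4]
Peg 1: [3, 2, 1]
Peg 2: []

Answer: Peg 0: [4]
Peg 1: [3, 2, 1]
Peg 2: []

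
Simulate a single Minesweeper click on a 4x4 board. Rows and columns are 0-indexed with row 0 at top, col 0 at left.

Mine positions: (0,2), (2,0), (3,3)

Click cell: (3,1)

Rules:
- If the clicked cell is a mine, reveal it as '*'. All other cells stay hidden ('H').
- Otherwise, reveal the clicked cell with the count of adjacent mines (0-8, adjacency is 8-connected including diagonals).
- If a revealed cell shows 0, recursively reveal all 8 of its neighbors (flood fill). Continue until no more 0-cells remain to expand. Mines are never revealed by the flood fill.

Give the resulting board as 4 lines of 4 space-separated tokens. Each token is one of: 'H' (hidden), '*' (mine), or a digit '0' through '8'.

H H H H
H H H H
H H H H
H 1 H H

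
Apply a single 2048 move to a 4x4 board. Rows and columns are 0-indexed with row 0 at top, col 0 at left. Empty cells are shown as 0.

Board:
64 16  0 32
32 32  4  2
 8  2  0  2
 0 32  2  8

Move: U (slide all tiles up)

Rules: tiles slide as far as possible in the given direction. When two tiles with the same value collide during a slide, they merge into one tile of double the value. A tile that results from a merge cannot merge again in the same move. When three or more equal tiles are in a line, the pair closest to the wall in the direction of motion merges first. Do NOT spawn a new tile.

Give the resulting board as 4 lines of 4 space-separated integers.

Slide up:
col 0: [64, 32, 8, 0] -> [64, 32, 8, 0]
col 1: [16, 32, 2, 32] -> [16, 32, 2, 32]
col 2: [0, 4, 0, 2] -> [4, 2, 0, 0]
col 3: [32, 2, 2, 8] -> [32, 4, 8, 0]

Answer: 64 16  4 32
32 32  2  4
 8  2  0  8
 0 32  0  0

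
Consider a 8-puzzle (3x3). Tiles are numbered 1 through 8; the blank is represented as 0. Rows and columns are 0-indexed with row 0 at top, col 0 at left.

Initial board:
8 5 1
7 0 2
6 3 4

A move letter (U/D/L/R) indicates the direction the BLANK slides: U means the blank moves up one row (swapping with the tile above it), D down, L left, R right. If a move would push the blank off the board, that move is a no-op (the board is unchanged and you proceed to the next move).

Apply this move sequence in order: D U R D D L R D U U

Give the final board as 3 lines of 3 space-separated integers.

Answer: 8 5 0
7 2 1
6 3 4

Derivation:
After move 1 (D):
8 5 1
7 3 2
6 0 4

After move 2 (U):
8 5 1
7 0 2
6 3 4

After move 3 (R):
8 5 1
7 2 0
6 3 4

After move 4 (D):
8 5 1
7 2 4
6 3 0

After move 5 (D):
8 5 1
7 2 4
6 3 0

After move 6 (L):
8 5 1
7 2 4
6 0 3

After move 7 (R):
8 5 1
7 2 4
6 3 0

After move 8 (D):
8 5 1
7 2 4
6 3 0

After move 9 (U):
8 5 1
7 2 0
6 3 4

After move 10 (U):
8 5 0
7 2 1
6 3 4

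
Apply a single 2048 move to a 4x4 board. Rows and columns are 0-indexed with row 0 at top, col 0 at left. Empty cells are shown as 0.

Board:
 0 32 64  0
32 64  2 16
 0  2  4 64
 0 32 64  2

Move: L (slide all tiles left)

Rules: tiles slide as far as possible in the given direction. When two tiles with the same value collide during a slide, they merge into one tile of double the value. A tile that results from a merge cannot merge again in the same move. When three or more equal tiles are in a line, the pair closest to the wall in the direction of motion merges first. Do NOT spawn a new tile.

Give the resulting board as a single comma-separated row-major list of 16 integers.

Answer: 32, 64, 0, 0, 32, 64, 2, 16, 2, 4, 64, 0, 32, 64, 2, 0

Derivation:
Slide left:
row 0: [0, 32, 64, 0] -> [32, 64, 0, 0]
row 1: [32, 64, 2, 16] -> [32, 64, 2, 16]
row 2: [0, 2, 4, 64] -> [2, 4, 64, 0]
row 3: [0, 32, 64, 2] -> [32, 64, 2, 0]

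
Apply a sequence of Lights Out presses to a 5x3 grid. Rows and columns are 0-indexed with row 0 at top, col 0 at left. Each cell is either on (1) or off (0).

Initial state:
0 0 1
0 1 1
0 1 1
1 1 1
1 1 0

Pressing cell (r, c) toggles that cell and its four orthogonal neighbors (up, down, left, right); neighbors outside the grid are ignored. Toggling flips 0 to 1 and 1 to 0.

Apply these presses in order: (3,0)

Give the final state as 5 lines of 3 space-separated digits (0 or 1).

Answer: 0 0 1
0 1 1
1 1 1
0 0 1
0 1 0

Derivation:
After press 1 at (3,0):
0 0 1
0 1 1
1 1 1
0 0 1
0 1 0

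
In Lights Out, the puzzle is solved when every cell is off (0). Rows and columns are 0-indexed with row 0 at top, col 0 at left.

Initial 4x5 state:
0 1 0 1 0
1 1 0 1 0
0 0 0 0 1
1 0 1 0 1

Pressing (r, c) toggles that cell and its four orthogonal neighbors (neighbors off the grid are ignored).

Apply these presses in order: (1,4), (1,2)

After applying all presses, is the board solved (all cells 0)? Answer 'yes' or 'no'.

Answer: no

Derivation:
After press 1 at (1,4):
0 1 0 1 1
1 1 0 0 1
0 0 0 0 0
1 0 1 0 1

After press 2 at (1,2):
0 1 1 1 1
1 0 1 1 1
0 0 1 0 0
1 0 1 0 1

Lights still on: 12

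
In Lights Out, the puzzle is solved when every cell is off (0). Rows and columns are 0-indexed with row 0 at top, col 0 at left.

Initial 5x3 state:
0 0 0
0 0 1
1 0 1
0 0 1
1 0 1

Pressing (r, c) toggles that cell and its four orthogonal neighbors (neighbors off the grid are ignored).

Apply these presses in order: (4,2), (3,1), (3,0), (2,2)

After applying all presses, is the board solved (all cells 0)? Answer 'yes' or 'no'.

Answer: yes

Derivation:
After press 1 at (4,2):
0 0 0
0 0 1
1 0 1
0 0 0
1 1 0

After press 2 at (3,1):
0 0 0
0 0 1
1 1 1
1 1 1
1 0 0

After press 3 at (3,0):
0 0 0
0 0 1
0 1 1
0 0 1
0 0 0

After press 4 at (2,2):
0 0 0
0 0 0
0 0 0
0 0 0
0 0 0

Lights still on: 0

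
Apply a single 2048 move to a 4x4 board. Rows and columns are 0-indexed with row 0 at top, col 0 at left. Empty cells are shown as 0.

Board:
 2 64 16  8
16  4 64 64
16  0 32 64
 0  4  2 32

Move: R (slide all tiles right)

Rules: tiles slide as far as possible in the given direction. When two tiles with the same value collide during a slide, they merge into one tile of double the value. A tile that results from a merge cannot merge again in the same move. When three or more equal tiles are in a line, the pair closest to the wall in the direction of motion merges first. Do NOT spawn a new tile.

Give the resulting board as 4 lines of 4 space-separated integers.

Answer:   2  64  16   8
  0  16   4 128
  0  16  32  64
  0   4   2  32

Derivation:
Slide right:
row 0: [2, 64, 16, 8] -> [2, 64, 16, 8]
row 1: [16, 4, 64, 64] -> [0, 16, 4, 128]
row 2: [16, 0, 32, 64] -> [0, 16, 32, 64]
row 3: [0, 4, 2, 32] -> [0, 4, 2, 32]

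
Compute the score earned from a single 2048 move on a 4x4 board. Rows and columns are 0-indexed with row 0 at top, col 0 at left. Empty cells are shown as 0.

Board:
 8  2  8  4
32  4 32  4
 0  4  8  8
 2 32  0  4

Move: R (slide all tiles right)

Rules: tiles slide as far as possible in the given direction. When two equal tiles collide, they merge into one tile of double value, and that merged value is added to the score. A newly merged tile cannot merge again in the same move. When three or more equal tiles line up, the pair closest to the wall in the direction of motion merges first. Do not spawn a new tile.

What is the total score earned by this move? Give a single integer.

Slide right:
row 0: [8, 2, 8, 4] -> [8, 2, 8, 4]  score +0 (running 0)
row 1: [32, 4, 32, 4] -> [32, 4, 32, 4]  score +0 (running 0)
row 2: [0, 4, 8, 8] -> [0, 0, 4, 16]  score +16 (running 16)
row 3: [2, 32, 0, 4] -> [0, 2, 32, 4]  score +0 (running 16)
Board after move:
 8  2  8  4
32  4 32  4
 0  0  4 16
 0  2 32  4

Answer: 16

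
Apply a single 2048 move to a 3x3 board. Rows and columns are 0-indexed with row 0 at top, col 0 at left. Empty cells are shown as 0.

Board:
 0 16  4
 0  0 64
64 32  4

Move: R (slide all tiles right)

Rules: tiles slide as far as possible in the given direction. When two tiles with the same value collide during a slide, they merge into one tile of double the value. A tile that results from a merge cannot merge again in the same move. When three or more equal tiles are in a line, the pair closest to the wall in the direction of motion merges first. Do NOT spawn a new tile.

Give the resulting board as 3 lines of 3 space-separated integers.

Answer:  0 16  4
 0  0 64
64 32  4

Derivation:
Slide right:
row 0: [0, 16, 4] -> [0, 16, 4]
row 1: [0, 0, 64] -> [0, 0, 64]
row 2: [64, 32, 4] -> [64, 32, 4]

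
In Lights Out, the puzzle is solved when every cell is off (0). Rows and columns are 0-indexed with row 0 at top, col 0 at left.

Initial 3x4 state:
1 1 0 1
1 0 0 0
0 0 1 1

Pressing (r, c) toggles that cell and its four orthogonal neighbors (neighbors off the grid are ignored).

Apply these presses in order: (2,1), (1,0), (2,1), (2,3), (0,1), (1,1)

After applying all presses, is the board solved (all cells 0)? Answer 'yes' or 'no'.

Answer: no

Derivation:
After press 1 at (2,1):
1 1 0 1
1 1 0 0
1 1 0 1

After press 2 at (1,0):
0 1 0 1
0 0 0 0
0 1 0 1

After press 3 at (2,1):
0 1 0 1
0 1 0 0
1 0 1 1

After press 4 at (2,3):
0 1 0 1
0 1 0 1
1 0 0 0

After press 5 at (0,1):
1 0 1 1
0 0 0 1
1 0 0 0

After press 6 at (1,1):
1 1 1 1
1 1 1 1
1 1 0 0

Lights still on: 10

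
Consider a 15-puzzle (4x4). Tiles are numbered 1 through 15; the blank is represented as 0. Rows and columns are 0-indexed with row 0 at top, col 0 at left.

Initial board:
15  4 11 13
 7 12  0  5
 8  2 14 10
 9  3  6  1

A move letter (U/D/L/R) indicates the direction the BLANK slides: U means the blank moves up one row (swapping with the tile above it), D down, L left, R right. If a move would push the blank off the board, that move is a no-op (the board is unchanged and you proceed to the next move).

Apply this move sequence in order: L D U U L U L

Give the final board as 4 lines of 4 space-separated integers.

Answer:  0 15 11 13
 7  4 12  5
 8  2 14 10
 9  3  6  1

Derivation:
After move 1 (L):
15  4 11 13
 7  0 12  5
 8  2 14 10
 9  3  6  1

After move 2 (D):
15  4 11 13
 7  2 12  5
 8  0 14 10
 9  3  6  1

After move 3 (U):
15  4 11 13
 7  0 12  5
 8  2 14 10
 9  3  6  1

After move 4 (U):
15  0 11 13
 7  4 12  5
 8  2 14 10
 9  3  6  1

After move 5 (L):
 0 15 11 13
 7  4 12  5
 8  2 14 10
 9  3  6  1

After move 6 (U):
 0 15 11 13
 7  4 12  5
 8  2 14 10
 9  3  6  1

After move 7 (L):
 0 15 11 13
 7  4 12  5
 8  2 14 10
 9  3  6  1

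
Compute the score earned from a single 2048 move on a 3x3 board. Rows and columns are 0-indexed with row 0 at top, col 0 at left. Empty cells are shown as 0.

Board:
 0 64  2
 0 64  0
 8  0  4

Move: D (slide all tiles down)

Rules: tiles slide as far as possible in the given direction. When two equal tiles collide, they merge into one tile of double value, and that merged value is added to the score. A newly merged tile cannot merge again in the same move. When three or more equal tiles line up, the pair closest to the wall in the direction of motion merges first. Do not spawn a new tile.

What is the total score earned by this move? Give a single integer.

Slide down:
col 0: [0, 0, 8] -> [0, 0, 8]  score +0 (running 0)
col 1: [64, 64, 0] -> [0, 0, 128]  score +128 (running 128)
col 2: [2, 0, 4] -> [0, 2, 4]  score +0 (running 128)
Board after move:
  0   0   0
  0   0   2
  8 128   4

Answer: 128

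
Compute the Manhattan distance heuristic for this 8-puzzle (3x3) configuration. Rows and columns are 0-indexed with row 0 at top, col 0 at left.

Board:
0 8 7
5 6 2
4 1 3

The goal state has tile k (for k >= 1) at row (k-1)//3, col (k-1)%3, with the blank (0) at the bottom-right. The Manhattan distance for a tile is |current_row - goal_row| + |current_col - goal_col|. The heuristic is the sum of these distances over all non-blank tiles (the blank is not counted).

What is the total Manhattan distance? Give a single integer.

Answer: 16

Derivation:
Tile 8: (0,1)->(2,1) = 2
Tile 7: (0,2)->(2,0) = 4
Tile 5: (1,0)->(1,1) = 1
Tile 6: (1,1)->(1,2) = 1
Tile 2: (1,2)->(0,1) = 2
Tile 4: (2,0)->(1,0) = 1
Tile 1: (2,1)->(0,0) = 3
Tile 3: (2,2)->(0,2) = 2
Sum: 2 + 4 + 1 + 1 + 2 + 1 + 3 + 2 = 16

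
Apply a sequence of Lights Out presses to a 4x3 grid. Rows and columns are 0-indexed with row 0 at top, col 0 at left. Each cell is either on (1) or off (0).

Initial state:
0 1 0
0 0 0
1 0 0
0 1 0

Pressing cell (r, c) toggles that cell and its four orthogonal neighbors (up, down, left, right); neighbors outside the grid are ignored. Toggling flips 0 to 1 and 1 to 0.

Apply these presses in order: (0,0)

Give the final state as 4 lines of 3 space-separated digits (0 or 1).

Answer: 1 0 0
1 0 0
1 0 0
0 1 0

Derivation:
After press 1 at (0,0):
1 0 0
1 0 0
1 0 0
0 1 0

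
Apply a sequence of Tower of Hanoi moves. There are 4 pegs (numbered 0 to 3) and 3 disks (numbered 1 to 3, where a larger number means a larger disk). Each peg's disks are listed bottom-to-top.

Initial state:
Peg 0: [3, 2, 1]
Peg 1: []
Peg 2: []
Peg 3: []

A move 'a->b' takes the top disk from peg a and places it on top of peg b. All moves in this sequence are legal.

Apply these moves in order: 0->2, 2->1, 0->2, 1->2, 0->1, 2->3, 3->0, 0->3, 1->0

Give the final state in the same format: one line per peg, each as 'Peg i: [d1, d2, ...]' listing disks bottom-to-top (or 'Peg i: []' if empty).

Answer: Peg 0: [3]
Peg 1: []
Peg 2: [2]
Peg 3: [1]

Derivation:
After move 1 (0->2):
Peg 0: [3, 2]
Peg 1: []
Peg 2: [1]
Peg 3: []

After move 2 (2->1):
Peg 0: [3, 2]
Peg 1: [1]
Peg 2: []
Peg 3: []

After move 3 (0->2):
Peg 0: [3]
Peg 1: [1]
Peg 2: [2]
Peg 3: []

After move 4 (1->2):
Peg 0: [3]
Peg 1: []
Peg 2: [2, 1]
Peg 3: []

After move 5 (0->1):
Peg 0: []
Peg 1: [3]
Peg 2: [2, 1]
Peg 3: []

After move 6 (2->3):
Peg 0: []
Peg 1: [3]
Peg 2: [2]
Peg 3: [1]

After move 7 (3->0):
Peg 0: [1]
Peg 1: [3]
Peg 2: [2]
Peg 3: []

After move 8 (0->3):
Peg 0: []
Peg 1: [3]
Peg 2: [2]
Peg 3: [1]

After move 9 (1->0):
Peg 0: [3]
Peg 1: []
Peg 2: [2]
Peg 3: [1]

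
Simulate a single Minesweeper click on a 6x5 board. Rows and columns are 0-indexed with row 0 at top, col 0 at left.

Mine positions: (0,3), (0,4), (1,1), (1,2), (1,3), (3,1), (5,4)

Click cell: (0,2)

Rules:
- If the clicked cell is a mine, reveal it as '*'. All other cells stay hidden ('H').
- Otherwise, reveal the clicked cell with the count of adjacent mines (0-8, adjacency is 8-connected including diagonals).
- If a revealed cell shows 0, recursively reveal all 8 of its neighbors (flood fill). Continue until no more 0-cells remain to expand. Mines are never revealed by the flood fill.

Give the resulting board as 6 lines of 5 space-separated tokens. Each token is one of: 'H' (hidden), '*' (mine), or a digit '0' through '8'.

H H 4 H H
H H H H H
H H H H H
H H H H H
H H H H H
H H H H H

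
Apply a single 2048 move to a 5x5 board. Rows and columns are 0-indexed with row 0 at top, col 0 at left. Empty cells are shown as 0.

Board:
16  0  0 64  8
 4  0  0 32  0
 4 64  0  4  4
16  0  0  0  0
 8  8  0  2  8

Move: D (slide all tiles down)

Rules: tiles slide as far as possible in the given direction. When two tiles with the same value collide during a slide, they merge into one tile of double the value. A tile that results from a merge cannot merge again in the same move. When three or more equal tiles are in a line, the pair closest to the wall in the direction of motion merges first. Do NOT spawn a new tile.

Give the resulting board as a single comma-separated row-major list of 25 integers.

Slide down:
col 0: [16, 4, 4, 16, 8] -> [0, 16, 8, 16, 8]
col 1: [0, 0, 64, 0, 8] -> [0, 0, 0, 64, 8]
col 2: [0, 0, 0, 0, 0] -> [0, 0, 0, 0, 0]
col 3: [64, 32, 4, 0, 2] -> [0, 64, 32, 4, 2]
col 4: [8, 0, 4, 0, 8] -> [0, 0, 8, 4, 8]

Answer: 0, 0, 0, 0, 0, 16, 0, 0, 64, 0, 8, 0, 0, 32, 8, 16, 64, 0, 4, 4, 8, 8, 0, 2, 8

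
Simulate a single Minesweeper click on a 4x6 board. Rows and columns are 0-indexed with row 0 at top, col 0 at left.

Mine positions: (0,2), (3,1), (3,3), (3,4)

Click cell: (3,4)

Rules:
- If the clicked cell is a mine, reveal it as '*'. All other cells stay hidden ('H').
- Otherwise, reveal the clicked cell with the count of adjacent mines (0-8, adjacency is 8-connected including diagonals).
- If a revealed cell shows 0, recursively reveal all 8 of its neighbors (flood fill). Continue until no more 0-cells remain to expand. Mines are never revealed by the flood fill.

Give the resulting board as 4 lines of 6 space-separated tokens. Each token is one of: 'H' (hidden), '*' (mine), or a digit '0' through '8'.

H H H H H H
H H H H H H
H H H H H H
H H H H * H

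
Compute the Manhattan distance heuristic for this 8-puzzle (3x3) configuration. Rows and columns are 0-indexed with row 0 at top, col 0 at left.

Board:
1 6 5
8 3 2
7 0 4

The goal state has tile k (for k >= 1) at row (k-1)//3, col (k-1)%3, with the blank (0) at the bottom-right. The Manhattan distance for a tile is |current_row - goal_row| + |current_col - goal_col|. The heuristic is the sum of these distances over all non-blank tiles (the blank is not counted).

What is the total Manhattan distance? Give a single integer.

Answer: 13

Derivation:
Tile 1: at (0,0), goal (0,0), distance |0-0|+|0-0| = 0
Tile 6: at (0,1), goal (1,2), distance |0-1|+|1-2| = 2
Tile 5: at (0,2), goal (1,1), distance |0-1|+|2-1| = 2
Tile 8: at (1,0), goal (2,1), distance |1-2|+|0-1| = 2
Tile 3: at (1,1), goal (0,2), distance |1-0|+|1-2| = 2
Tile 2: at (1,2), goal (0,1), distance |1-0|+|2-1| = 2
Tile 7: at (2,0), goal (2,0), distance |2-2|+|0-0| = 0
Tile 4: at (2,2), goal (1,0), distance |2-1|+|2-0| = 3
Sum: 0 + 2 + 2 + 2 + 2 + 2 + 0 + 3 = 13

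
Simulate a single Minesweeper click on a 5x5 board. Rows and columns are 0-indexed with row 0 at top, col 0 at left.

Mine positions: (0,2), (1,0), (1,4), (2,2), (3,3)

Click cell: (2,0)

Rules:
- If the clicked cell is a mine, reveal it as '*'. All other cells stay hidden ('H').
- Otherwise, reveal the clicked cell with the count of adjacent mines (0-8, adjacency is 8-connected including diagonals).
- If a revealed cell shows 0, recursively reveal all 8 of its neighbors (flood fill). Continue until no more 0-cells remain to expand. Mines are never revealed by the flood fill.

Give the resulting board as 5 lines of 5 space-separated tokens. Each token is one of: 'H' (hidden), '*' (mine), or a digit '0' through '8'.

H H H H H
H H H H H
1 H H H H
H H H H H
H H H H H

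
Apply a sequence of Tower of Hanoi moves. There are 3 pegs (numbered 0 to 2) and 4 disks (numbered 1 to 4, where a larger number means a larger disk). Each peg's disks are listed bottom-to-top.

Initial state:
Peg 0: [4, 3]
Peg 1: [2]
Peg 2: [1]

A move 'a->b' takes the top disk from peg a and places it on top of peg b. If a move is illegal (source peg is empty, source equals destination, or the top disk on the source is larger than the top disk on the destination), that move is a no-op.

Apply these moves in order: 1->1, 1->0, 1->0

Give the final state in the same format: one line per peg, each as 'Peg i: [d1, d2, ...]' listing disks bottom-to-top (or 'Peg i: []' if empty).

After move 1 (1->1):
Peg 0: [4, 3]
Peg 1: [2]
Peg 2: [1]

After move 2 (1->0):
Peg 0: [4, 3, 2]
Peg 1: []
Peg 2: [1]

After move 3 (1->0):
Peg 0: [4, 3, 2]
Peg 1: []
Peg 2: [1]

Answer: Peg 0: [4, 3, 2]
Peg 1: []
Peg 2: [1]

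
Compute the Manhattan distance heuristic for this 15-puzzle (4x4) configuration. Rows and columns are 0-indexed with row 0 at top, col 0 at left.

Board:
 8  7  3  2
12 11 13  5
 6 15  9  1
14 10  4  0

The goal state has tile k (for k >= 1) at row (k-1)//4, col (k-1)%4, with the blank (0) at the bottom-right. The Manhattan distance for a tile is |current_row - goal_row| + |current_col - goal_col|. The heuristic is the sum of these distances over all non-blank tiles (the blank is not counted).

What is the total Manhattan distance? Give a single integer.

Tile 8: at (0,0), goal (1,3), distance |0-1|+|0-3| = 4
Tile 7: at (0,1), goal (1,2), distance |0-1|+|1-2| = 2
Tile 3: at (0,2), goal (0,2), distance |0-0|+|2-2| = 0
Tile 2: at (0,3), goal (0,1), distance |0-0|+|3-1| = 2
Tile 12: at (1,0), goal (2,3), distance |1-2|+|0-3| = 4
Tile 11: at (1,1), goal (2,2), distance |1-2|+|1-2| = 2
Tile 13: at (1,2), goal (3,0), distance |1-3|+|2-0| = 4
Tile 5: at (1,3), goal (1,0), distance |1-1|+|3-0| = 3
Tile 6: at (2,0), goal (1,1), distance |2-1|+|0-1| = 2
Tile 15: at (2,1), goal (3,2), distance |2-3|+|1-2| = 2
Tile 9: at (2,2), goal (2,0), distance |2-2|+|2-0| = 2
Tile 1: at (2,3), goal (0,0), distance |2-0|+|3-0| = 5
Tile 14: at (3,0), goal (3,1), distance |3-3|+|0-1| = 1
Tile 10: at (3,1), goal (2,1), distance |3-2|+|1-1| = 1
Tile 4: at (3,2), goal (0,3), distance |3-0|+|2-3| = 4
Sum: 4 + 2 + 0 + 2 + 4 + 2 + 4 + 3 + 2 + 2 + 2 + 5 + 1 + 1 + 4 = 38

Answer: 38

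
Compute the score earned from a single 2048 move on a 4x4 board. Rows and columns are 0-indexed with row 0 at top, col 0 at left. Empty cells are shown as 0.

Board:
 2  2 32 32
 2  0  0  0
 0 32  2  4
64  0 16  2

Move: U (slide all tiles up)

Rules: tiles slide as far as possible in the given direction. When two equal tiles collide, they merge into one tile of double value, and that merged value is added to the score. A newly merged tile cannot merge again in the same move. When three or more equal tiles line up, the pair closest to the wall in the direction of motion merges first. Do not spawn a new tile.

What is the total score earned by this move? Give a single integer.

Answer: 4

Derivation:
Slide up:
col 0: [2, 2, 0, 64] -> [4, 64, 0, 0]  score +4 (running 4)
col 1: [2, 0, 32, 0] -> [2, 32, 0, 0]  score +0 (running 4)
col 2: [32, 0, 2, 16] -> [32, 2, 16, 0]  score +0 (running 4)
col 3: [32, 0, 4, 2] -> [32, 4, 2, 0]  score +0 (running 4)
Board after move:
 4  2 32 32
64 32  2  4
 0  0 16  2
 0  0  0  0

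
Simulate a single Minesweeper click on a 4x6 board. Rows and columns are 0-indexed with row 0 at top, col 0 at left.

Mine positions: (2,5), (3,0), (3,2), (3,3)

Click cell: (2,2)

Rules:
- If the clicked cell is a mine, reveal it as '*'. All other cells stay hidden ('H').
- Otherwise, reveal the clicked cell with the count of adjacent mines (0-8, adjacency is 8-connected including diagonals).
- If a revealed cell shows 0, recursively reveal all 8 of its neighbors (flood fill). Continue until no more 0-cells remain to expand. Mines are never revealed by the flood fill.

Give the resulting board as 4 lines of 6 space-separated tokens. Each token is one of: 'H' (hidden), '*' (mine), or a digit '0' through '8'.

H H H H H H
H H H H H H
H H 2 H H H
H H H H H H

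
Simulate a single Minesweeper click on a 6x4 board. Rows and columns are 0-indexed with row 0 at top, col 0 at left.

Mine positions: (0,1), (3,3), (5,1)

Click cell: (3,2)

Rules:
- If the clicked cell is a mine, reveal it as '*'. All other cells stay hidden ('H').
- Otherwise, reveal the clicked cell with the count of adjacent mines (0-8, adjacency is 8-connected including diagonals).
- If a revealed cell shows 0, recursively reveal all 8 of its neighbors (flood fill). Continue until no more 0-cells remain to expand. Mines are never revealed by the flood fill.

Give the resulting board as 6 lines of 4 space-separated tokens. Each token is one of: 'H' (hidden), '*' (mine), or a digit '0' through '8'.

H H H H
H H H H
H H H H
H H 1 H
H H H H
H H H H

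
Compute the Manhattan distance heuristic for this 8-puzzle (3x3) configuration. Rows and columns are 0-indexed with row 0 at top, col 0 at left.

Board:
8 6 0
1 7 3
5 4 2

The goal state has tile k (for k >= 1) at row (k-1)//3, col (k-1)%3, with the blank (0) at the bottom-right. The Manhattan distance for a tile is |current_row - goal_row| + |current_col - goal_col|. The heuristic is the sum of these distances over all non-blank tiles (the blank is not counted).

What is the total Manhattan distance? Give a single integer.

Tile 8: at (0,0), goal (2,1), distance |0-2|+|0-1| = 3
Tile 6: at (0,1), goal (1,2), distance |0-1|+|1-2| = 2
Tile 1: at (1,0), goal (0,0), distance |1-0|+|0-0| = 1
Tile 7: at (1,1), goal (2,0), distance |1-2|+|1-0| = 2
Tile 3: at (1,2), goal (0,2), distance |1-0|+|2-2| = 1
Tile 5: at (2,0), goal (1,1), distance |2-1|+|0-1| = 2
Tile 4: at (2,1), goal (1,0), distance |2-1|+|1-0| = 2
Tile 2: at (2,2), goal (0,1), distance |2-0|+|2-1| = 3
Sum: 3 + 2 + 1 + 2 + 1 + 2 + 2 + 3 = 16

Answer: 16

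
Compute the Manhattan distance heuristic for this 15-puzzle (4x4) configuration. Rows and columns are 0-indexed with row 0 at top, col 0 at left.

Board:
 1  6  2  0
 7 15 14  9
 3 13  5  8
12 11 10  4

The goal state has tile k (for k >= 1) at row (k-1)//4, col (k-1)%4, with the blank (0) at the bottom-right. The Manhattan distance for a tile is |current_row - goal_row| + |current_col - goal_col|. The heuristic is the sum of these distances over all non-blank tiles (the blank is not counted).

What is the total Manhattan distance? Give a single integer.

Answer: 35

Derivation:
Tile 1: (0,0)->(0,0) = 0
Tile 6: (0,1)->(1,1) = 1
Tile 2: (0,2)->(0,1) = 1
Tile 7: (1,0)->(1,2) = 2
Tile 15: (1,1)->(3,2) = 3
Tile 14: (1,2)->(3,1) = 3
Tile 9: (1,3)->(2,0) = 4
Tile 3: (2,0)->(0,2) = 4
Tile 13: (2,1)->(3,0) = 2
Tile 5: (2,2)->(1,0) = 3
Tile 8: (2,3)->(1,3) = 1
Tile 12: (3,0)->(2,3) = 4
Tile 11: (3,1)->(2,2) = 2
Tile 10: (3,2)->(2,1) = 2
Tile 4: (3,3)->(0,3) = 3
Sum: 0 + 1 + 1 + 2 + 3 + 3 + 4 + 4 + 2 + 3 + 1 + 4 + 2 + 2 + 3 = 35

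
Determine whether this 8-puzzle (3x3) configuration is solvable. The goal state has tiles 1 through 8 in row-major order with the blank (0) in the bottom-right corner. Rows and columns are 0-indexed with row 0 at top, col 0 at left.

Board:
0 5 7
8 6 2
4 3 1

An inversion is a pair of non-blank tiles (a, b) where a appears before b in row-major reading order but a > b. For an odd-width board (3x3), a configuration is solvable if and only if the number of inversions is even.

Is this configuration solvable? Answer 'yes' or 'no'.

Inversions (pairs i<j in row-major order where tile[i] > tile[j] > 0): 22
22 is even, so the puzzle is solvable.

Answer: yes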